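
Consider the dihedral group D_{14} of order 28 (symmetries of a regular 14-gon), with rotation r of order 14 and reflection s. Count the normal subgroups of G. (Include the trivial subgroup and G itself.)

7

G has 28 subgroups. Checking conjugation-invariance by order — order 1: 1/1 normal; order 2: 1/15 normal; order 4: 0/7 normal; order 7: 1/1 normal; order 14: 3/3 normal; order 28: 1/1 normal.
Total normal subgroups: 7.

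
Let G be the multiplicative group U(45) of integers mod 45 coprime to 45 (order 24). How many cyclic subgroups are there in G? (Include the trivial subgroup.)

12

A cyclic subgroup of order d is generated by each of its φ(d) elements of order d, so the cyclic subgroups of order d number (#elements of order d)/φ(d).
Cyclic subgroups by order — order 1: 1; order 2: 3; order 3: 1; order 4: 2; order 6: 3; order 12: 2.
Total: 12.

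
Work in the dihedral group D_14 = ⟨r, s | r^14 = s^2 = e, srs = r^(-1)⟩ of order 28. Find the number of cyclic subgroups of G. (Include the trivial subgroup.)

A cyclic subgroup of order d is generated by each of its φ(d) elements of order d, so the cyclic subgroups of order d number (#elements of order d)/φ(d).
Cyclic subgroups by order — order 1: 1; order 2: 15; order 7: 1; order 14: 1.
Total: 18.

18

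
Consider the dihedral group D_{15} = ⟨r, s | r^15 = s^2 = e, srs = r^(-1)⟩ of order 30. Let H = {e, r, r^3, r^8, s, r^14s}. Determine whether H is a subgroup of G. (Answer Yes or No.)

r ∈ H but its inverse r^14 ∉ H, so H is not a subgroup.

No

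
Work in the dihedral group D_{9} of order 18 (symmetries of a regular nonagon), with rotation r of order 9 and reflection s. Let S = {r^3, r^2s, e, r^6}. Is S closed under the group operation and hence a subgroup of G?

No

|S| = 4 does not divide |G| = 18, so by Lagrange S is not a subgroup.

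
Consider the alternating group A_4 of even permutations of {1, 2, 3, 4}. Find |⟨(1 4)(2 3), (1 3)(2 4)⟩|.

|⟨(1 4)(2 3)⟩| = 2 and |⟨(1 3)(2 4)⟩| = 2, so |H| is a multiple of lcm(2, 2) = 2 and divides |G| = 12.
Closing under the operation: H = {e, (1 2)(3 4), (1 3)(2 4), (1 4)(2 3)}, so |H| = 4.

4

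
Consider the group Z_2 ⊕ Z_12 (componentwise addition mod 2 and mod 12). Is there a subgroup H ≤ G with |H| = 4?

Yes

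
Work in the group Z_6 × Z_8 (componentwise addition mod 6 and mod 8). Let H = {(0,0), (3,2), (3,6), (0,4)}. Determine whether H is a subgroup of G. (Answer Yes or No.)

Yes

|H| = 4 divides |G| = 48, consistent with Lagrange.
H contains the identity, every element's inverse is in H, and H is closed under +: it is a subgroup.
In fact H = ⟨(3,2)⟩.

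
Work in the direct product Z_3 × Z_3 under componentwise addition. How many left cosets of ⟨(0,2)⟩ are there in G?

|⟨(0,2)⟩| = 3 and |G| = 9.
By Lagrange, [G : H] = |G|/|H| = 9/3 = 3.

3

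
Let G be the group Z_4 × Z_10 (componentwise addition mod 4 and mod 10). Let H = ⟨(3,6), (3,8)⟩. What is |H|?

|⟨(3,6)⟩| = 20 and |⟨(3,8)⟩| = 20, so |H| is a multiple of lcm(20, 20) = 20 and divides |G| = 40.
Closing under the operation: H = {(0,0), (0,2), (0,4), (0,6), (0,8), (1,0), (1,2), (1,4), (1,6), (1,8), (2,0), (2,2), (2,4), (2,6), (2,8), (3,0), (3,2), (3,4), (3,6), (3,8)}, so |H| = 20.

20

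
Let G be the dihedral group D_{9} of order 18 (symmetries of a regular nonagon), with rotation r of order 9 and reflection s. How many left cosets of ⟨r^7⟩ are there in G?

2

|⟨r^7⟩| = 9 and |G| = 18.
By Lagrange, [G : H] = |G|/|H| = 18/9 = 2.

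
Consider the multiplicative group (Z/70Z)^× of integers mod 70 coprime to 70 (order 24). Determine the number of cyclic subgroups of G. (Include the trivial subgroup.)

Each element a generates a cyclic subgroup ⟨a⟩; distinct elements may generate the same one (a cyclic group of order d has φ(d) generators).
Cyclic subgroups by order — order 1: 1; order 2: 3; order 3: 1; order 4: 2; order 6: 3; order 12: 2.
Total: 12.

12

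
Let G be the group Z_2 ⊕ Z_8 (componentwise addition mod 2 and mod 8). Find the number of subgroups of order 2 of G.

3

|G| = 16 and 2 | 16, so subgroups of order 2 are possible by Lagrange.
The subgroups of order 2 are: {(0,0), (0,4)}; {(0,0), (1,0)}; {(0,0), (1,4)}.
So G has 3 subgroups of order 2.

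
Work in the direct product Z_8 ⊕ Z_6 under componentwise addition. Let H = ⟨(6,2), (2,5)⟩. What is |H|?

24

|⟨(6,2)⟩| = 12 and |⟨(2,5)⟩| = 12, so |H| is a multiple of lcm(12, 12) = 12 and divides |G| = 48.
Closing under the operation: H = {(0,0), (0,1), (0,2), (0,3), (0,4), (0,5), (2,0), (2,1), (2,2), (2,3), (2,4), (2,5), (4,0), (4,1), (4,2), (4,3), (4,4), (4,5), (6,0), (6,1), (6,2), (6,3), (6,4), (6,5)}, so |H| = 24.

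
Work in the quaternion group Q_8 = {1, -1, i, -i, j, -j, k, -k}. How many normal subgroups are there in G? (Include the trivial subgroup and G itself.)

G has 6 subgroups. Checking conjugation-invariance by order — order 1: 1/1 normal; order 2: 1/1 normal; order 4: 3/3 normal; order 8: 1/1 normal.
Total normal subgroups: 6.

6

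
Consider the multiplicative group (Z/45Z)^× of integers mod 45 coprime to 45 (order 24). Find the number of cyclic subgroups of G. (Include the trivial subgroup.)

12

A cyclic subgroup of order d is generated by each of its φ(d) elements of order d, so the cyclic subgroups of order d number (#elements of order d)/φ(d).
Cyclic subgroups by order — order 1: 1; order 2: 3; order 3: 1; order 4: 2; order 6: 3; order 12: 2.
Total: 12.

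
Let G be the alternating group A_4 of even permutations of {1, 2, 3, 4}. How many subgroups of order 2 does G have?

3

|G| = 12 and 2 | 12, so subgroups of order 2 are possible by Lagrange.
The subgroups of order 2 are: {e, (1 2)(3 4)}; {e, (1 3)(2 4)}; {e, (1 4)(2 3)}.
So G has 3 subgroups of order 2.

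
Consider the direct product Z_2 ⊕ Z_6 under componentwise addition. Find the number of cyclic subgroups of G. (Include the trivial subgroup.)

8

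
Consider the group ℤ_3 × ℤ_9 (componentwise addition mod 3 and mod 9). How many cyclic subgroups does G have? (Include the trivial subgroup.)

Each element a generates a cyclic subgroup ⟨a⟩; distinct elements may generate the same one (a cyclic group of order d has φ(d) generators).
Cyclic subgroups by order — order 1: 1; order 3: 4; order 9: 3.
Total: 8.

8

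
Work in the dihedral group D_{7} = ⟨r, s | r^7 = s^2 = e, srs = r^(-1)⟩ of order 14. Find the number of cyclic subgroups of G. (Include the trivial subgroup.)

A cyclic subgroup of order d is generated by each of its φ(d) elements of order d, so the cyclic subgroups of order d number (#elements of order d)/φ(d).
Cyclic subgroups by order — order 1: 1; order 2: 7; order 7: 1.
Total: 9.

9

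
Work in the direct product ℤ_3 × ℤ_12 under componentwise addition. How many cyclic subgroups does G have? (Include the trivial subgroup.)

15

Each element a generates a cyclic subgroup ⟨a⟩; distinct elements may generate the same one (a cyclic group of order d has φ(d) generators).
Cyclic subgroups by order — order 1: 1; order 2: 1; order 3: 4; order 4: 1; order 6: 4; order 12: 4.
Total: 15.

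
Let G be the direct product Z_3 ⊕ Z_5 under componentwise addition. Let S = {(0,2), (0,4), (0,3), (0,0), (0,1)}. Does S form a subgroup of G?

|S| = 5 divides |G| = 15, consistent with Lagrange.
S contains the identity, every element's inverse is in S, and S is closed under +: it is a subgroup.
In fact S = ⟨(0,1)⟩.

Yes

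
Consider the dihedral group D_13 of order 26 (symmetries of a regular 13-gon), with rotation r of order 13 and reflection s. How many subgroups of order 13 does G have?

|G| = 26 and 13 | 26, so subgroups of order 13 are possible by Lagrange.
The subgroups of order 13 are: {e, r, r^2, r^3, r^4, r^5, r^6, r^7, r^8, r^9, r^10, r^11, r^12}.
So G has 1 subgroup of order 13.

1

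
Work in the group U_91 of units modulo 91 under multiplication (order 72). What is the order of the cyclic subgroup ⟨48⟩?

Compute successive powers of 48 mod 91: 48, 29, 27, 22, 55, 1; 48^6 ≡ 1 (mod 91).
So |⟨48⟩| = 6.

6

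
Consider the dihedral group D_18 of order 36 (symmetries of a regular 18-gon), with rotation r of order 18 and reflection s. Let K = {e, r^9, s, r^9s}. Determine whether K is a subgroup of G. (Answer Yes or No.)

Yes

|K| = 4 divides |G| = 36, consistent with Lagrange.
K contains the identity, every element's inverse is in K, and K is closed under ·: it is a subgroup.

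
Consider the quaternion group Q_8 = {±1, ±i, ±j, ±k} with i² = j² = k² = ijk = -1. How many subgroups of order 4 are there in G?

3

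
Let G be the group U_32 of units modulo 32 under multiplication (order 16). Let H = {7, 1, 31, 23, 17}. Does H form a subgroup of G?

No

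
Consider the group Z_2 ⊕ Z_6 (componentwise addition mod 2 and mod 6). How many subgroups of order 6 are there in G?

|G| = 12 and 6 | 12, so subgroups of order 6 are possible by Lagrange.
The subgroups of order 6 are: {(0,0), (0,1), (0,2), (0,3), (0,4), (0,5)}; {(0,0), (0,2), (0,4), (1,0), (1,2), (1,4)}; {(0,0), (0,2), (0,4), (1,1), (1,3), (1,5)}.
So G has 3 subgroups of order 6.

3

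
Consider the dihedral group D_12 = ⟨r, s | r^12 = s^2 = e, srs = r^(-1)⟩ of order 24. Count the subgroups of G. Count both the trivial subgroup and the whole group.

34

|G| = 24, so by Lagrange every subgroup order divides 24. Divisors: 1, 2, 3, 4, 6, 8, 12, 24.
Subgroups by order — order 1: 1; order 2: 13; order 3: 1; order 4: 7; order 6: 5; order 8: 3; order 12: 3; order 24: 1.
Total: 1 + 13 + 1 + 7 + 5 + 3 + 3 + 1 = 34.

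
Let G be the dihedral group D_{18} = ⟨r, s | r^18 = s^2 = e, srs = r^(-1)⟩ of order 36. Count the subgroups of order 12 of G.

|G| = 36 and 12 | 36, so subgroups of order 12 are possible by Lagrange.
The subgroups of order 12 are: {e, r^3, r^6, r^9, r^12, r^15, rs, r^4s, r^7s, r^10s, r^13s, r^16s}; {e, r^3, r^6, r^9, r^12, r^15, r^2s, r^5s, r^8s, r^11s, r^14s, r^17s}; {e, r^3, r^6, r^9, r^12, r^15, s, r^3s, r^6s, r^9s, r^12s, r^15s}.
So G has 3 subgroups of order 12.

3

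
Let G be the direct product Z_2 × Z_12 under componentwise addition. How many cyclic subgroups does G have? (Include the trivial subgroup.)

A cyclic subgroup of order d is generated by each of its φ(d) elements of order d, so the cyclic subgroups of order d number (#elements of order d)/φ(d).
Cyclic subgroups by order — order 1: 1; order 2: 3; order 3: 1; order 4: 2; order 6: 3; order 12: 2.
Total: 12.

12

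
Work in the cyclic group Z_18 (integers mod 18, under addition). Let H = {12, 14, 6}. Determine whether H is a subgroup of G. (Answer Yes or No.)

No

The identity 0 ∉ H, so H is not a subgroup.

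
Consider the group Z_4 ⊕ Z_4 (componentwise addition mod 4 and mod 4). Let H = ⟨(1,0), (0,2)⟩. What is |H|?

|⟨(1,0)⟩| = 4 and |⟨(0,2)⟩| = 2, so |H| is a multiple of lcm(4, 2) = 4 and divides |G| = 16.
Closing under the operation: H = {(0,0), (0,2), (1,0), (1,2), (2,0), (2,2), (3,0), (3,2)}, so |H| = 8.

8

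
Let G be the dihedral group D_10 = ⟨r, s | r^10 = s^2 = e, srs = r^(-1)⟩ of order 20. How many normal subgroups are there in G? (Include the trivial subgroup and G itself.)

7

G has 22 subgroups. Checking conjugation-invariance by order — order 1: 1/1 normal; order 2: 1/11 normal; order 4: 0/5 normal; order 5: 1/1 normal; order 10: 3/3 normal; order 20: 1/1 normal.
Total normal subgroups: 7.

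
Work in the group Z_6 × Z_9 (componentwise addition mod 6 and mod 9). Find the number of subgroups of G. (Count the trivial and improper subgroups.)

20

|G| = 54, so by Lagrange every subgroup order divides 54. Divisors: 1, 2, 3, 6, 9, 18, 27, 54.
Subgroups by order — order 1: 1; order 2: 1; order 3: 4; order 6: 4; order 9: 4; order 18: 4; order 27: 1; order 54: 1.
Total: 1 + 1 + 4 + 4 + 4 + 4 + 1 + 1 = 20.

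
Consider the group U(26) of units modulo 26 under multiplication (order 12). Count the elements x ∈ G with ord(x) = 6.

2

The elements of order 6 are: 17, 23.
That's 2.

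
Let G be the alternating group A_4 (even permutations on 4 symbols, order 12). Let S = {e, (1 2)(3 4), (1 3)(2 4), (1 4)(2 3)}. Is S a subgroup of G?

Yes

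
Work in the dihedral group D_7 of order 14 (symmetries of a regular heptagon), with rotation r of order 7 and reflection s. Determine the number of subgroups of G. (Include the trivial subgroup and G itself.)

|G| = 14, so by Lagrange every subgroup order divides 14. Divisors: 1, 2, 7, 14.
Subgroups by order — order 1: 1; order 2: 7; order 7: 1; order 14: 1.
Total: 1 + 7 + 1 + 1 = 10.

10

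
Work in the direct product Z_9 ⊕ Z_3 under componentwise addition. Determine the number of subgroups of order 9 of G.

4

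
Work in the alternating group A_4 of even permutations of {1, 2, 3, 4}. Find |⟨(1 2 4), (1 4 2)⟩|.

3

|⟨(1 2 4)⟩| = 3 and |⟨(1 4 2)⟩| = 3, so |H| is a multiple of lcm(3, 3) = 3 and divides |G| = 12.
Closing under the operation: H = {e, (1 2 4), (1 4 2)}, so |H| = 3.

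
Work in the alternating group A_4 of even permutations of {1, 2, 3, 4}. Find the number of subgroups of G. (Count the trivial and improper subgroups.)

|G| = 12, so by Lagrange every subgroup order divides 12. Divisors: 1, 2, 3, 4, 6, 12.
Subgroups by order — order 1: 1; order 2: 3; order 3: 4; order 4: 1; order 6: 0; order 12: 1.
Total: 1 + 3 + 4 + 1 + 0 + 1 = 10.

10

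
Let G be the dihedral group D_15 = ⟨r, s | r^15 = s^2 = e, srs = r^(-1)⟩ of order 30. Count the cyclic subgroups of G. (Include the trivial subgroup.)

19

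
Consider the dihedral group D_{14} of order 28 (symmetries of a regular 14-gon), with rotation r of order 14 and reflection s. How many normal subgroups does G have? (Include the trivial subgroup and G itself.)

7

G has 28 subgroups. Checking conjugation-invariance by order — order 1: 1/1 normal; order 2: 1/15 normal; order 4: 0/7 normal; order 7: 1/1 normal; order 14: 3/3 normal; order 28: 1/1 normal.
Total normal subgroups: 7.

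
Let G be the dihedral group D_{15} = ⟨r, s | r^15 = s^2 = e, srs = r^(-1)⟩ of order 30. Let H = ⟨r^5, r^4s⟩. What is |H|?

|⟨r^5⟩| = 3 and |⟨r^4s⟩| = 2, so |H| is a multiple of lcm(3, 2) = 6 and divides |G| = 30.
Closing under the operation: H = {e, r^5, r^10, r^4s, r^9s, r^14s}, so |H| = 6.

6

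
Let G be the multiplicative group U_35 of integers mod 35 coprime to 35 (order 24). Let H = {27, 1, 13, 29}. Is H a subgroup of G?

|H| = 4 divides |G| = 24, consistent with Lagrange.
H contains the identity, every element's inverse is in H, and H is closed under ·: it is a subgroup.
In fact H = ⟨27⟩.

Yes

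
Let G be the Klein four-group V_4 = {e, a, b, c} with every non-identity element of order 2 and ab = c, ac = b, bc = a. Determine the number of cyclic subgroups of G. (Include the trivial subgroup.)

A cyclic subgroup of order d is generated by each of its φ(d) elements of order d, so the cyclic subgroups of order d number (#elements of order d)/φ(d).
Cyclic subgroups by order — order 1: 1; order 2: 3.
Total: 4.

4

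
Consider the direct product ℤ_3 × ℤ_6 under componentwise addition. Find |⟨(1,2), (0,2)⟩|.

9

|⟨(1,2)⟩| = 3 and |⟨(0,2)⟩| = 3, so |H| is a multiple of lcm(3, 3) = 3 and divides |G| = 18.
Closing under the operation: H = {(0,0), (0,2), (0,4), (1,0), (1,2), (1,4), (2,0), (2,2), (2,4)}, so |H| = 9.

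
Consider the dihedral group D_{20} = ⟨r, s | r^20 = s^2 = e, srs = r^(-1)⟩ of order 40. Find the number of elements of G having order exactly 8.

No element of G has order 8 (even though 8 | 40).

0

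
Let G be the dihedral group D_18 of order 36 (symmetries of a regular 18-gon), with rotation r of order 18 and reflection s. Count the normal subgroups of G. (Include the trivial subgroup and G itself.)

9

G has 45 subgroups. Checking conjugation-invariance by order — order 1: 1/1 normal; order 2: 1/19 normal; order 3: 1/1 normal; order 4: 0/9 normal; order 6: 1/7 normal; order 9: 1/1 normal; order 12: 0/3 normal; order 18: 3/3 normal; order 36: 1/1 normal.
Total normal subgroups: 9.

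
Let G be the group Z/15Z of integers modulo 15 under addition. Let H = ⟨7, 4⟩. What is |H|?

|⟨7⟩| = 15 and |⟨4⟩| = 15, so |H| is a multiple of lcm(15, 15) = 15 and divides |G| = 15.
Closing {7, 4} under the group operation gives all of G, so |H| = 15.

15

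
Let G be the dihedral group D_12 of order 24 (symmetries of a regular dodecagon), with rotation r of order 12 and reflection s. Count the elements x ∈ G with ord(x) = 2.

13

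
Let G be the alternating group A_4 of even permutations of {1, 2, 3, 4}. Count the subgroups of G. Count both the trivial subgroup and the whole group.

|G| = 12, so by Lagrange every subgroup order divides 12. Divisors: 1, 2, 3, 4, 6, 12.
Subgroups by order — order 1: 1; order 2: 3; order 3: 4; order 4: 1; order 6: 0; order 12: 1.
Total: 1 + 3 + 4 + 1 + 0 + 1 = 10.

10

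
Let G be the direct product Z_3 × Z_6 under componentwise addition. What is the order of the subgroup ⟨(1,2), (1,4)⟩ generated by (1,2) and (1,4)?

9

|⟨(1,2)⟩| = 3 and |⟨(1,4)⟩| = 3, so |H| is a multiple of lcm(3, 3) = 3 and divides |G| = 18.
Closing under the operation: H = {(0,0), (0,2), (0,4), (1,0), (1,2), (1,4), (2,0), (2,2), (2,4)}, so |H| = 9.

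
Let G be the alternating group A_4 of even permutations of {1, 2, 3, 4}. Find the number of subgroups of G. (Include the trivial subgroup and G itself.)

|G| = 12, so by Lagrange every subgroup order divides 12. Divisors: 1, 2, 3, 4, 6, 12.
Subgroups by order — order 1: 1; order 2: 3; order 3: 4; order 4: 1; order 6: 0; order 12: 1.
Total: 1 + 3 + 4 + 1 + 0 + 1 = 10.

10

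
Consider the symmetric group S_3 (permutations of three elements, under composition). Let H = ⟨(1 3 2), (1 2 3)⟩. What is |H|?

|⟨(1 3 2)⟩| = 3 and |⟨(1 2 3)⟩| = 3, so |H| is a multiple of lcm(3, 3) = 3 and divides |G| = 6.
Closing under the operation: H = {e, (1 2 3), (1 3 2)}, so |H| = 3.

3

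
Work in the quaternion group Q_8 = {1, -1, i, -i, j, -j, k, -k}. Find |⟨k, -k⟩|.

|⟨k⟩| = 4 and |⟨-k⟩| = 4, so |H| is a multiple of lcm(4, 4) = 4 and divides |G| = 8.
Closing under the operation: H = {1, -1, k, -k}, so |H| = 4.

4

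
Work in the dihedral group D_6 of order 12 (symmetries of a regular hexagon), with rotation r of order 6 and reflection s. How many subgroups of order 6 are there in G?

3

|G| = 12 and 6 | 12, so subgroups of order 6 are possible by Lagrange.
The subgroups of order 6 are: {e, r, r^2, r^3, r^4, r^5}; {e, r^2, r^4, s, r^2s, r^4s}; {e, r^2, r^4, rs, r^3s, r^5s}.
So G has 3 subgroups of order 6.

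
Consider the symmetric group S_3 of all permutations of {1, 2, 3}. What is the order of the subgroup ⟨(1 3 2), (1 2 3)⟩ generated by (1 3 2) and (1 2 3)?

|⟨(1 3 2)⟩| = 3 and |⟨(1 2 3)⟩| = 3, so |H| is a multiple of lcm(3, 3) = 3 and divides |G| = 6.
Closing under the operation: H = {e, (1 2 3), (1 3 2)}, so |H| = 3.

3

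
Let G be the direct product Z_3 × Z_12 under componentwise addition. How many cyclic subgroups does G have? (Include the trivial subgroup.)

Group the elements of G by the cyclic subgroup they generate; each cyclic subgroup of order d accounts for φ(d) elements.
Cyclic subgroups by order — order 1: 1; order 2: 1; order 3: 4; order 4: 1; order 6: 4; order 12: 4.
Total: 15.

15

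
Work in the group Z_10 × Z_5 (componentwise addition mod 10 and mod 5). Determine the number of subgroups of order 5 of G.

6

|G| = 50 and 5 | 50, so subgroups of order 5 are possible by Lagrange.
The subgroups of order 5 are: {(0,0), (0,1), (0,2), (0,3), (0,4)}; {(0,0), (2,0), (4,0), (6,0), (8,0)}; {(0,0), (2,1), (4,2), (6,3), (8,4)}; {(0,0), (2,2), (4,4), (6,1), (8,3)}; … (6 in all).
So G has 6 subgroups of order 5.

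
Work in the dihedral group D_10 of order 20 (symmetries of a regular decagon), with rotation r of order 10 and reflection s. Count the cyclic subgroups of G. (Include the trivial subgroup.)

14

Each element a generates a cyclic subgroup ⟨a⟩; distinct elements may generate the same one (a cyclic group of order d has φ(d) generators).
Cyclic subgroups by order — order 1: 1; order 2: 11; order 5: 1; order 10: 1.
Total: 14.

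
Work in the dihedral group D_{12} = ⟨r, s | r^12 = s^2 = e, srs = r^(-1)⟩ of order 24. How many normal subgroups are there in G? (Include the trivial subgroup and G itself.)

G has 34 subgroups. Checking conjugation-invariance by order — order 1: 1/1 normal; order 2: 1/13 normal; order 3: 1/1 normal; order 4: 1/7 normal; order 6: 1/5 normal; order 8: 0/3 normal; order 12: 3/3 normal; order 24: 1/1 normal.
Total normal subgroups: 9.

9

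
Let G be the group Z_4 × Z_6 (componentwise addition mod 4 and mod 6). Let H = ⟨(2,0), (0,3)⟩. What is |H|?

4

|⟨(2,0)⟩| = 2 and |⟨(0,3)⟩| = 2, so |H| is a multiple of lcm(2, 2) = 2 and divides |G| = 24.
Closing under the operation: H = {(0,0), (0,3), (2,0), (2,3)}, so |H| = 4.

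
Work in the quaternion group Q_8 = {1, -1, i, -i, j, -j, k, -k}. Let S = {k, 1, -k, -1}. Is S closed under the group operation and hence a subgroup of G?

|S| = 4 divides |G| = 8, consistent with Lagrange.
S contains the identity, every element's inverse is in S, and S is closed under ·: it is a subgroup.
In fact S = ⟨-k⟩.

Yes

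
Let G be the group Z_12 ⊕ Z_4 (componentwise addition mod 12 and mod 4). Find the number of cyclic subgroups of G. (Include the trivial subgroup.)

20

Group the elements of G by the cyclic subgroup they generate; each cyclic subgroup of order d accounts for φ(d) elements.
Cyclic subgroups by order — order 1: 1; order 2: 3; order 3: 1; order 4: 6; order 6: 3; order 12: 6.
Total: 20.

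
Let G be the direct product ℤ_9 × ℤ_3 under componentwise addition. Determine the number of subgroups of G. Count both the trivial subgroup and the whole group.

10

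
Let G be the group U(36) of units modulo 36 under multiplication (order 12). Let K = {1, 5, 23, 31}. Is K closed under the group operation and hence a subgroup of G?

No

23 ∈ K but its inverse 11 ∉ K, so K is not a subgroup.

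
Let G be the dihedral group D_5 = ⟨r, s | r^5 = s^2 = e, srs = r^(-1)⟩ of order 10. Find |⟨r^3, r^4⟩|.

5

|⟨r^3⟩| = 5 and |⟨r^4⟩| = 5, so |H| is a multiple of lcm(5, 5) = 5 and divides |G| = 10.
Closing under the operation: H = {e, r, r^2, r^3, r^4}, so |H| = 5.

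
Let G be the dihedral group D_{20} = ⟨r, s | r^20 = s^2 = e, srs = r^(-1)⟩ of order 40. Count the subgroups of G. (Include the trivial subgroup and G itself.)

48

|G| = 40, so by Lagrange every subgroup order divides 40. Divisors: 1, 2, 4, 5, 8, 10, 20, 40.
Subgroups by order — order 1: 1; order 2: 21; order 4: 11; order 5: 1; order 8: 5; order 10: 5; order 20: 3; order 40: 1.
Total: 1 + 21 + 11 + 1 + 5 + 5 + 3 + 1 = 48.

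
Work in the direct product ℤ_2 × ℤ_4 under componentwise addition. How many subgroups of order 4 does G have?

3

|G| = 8 and 4 | 8, so subgroups of order 4 are possible by Lagrange.
The subgroups of order 4 are: {(0,0), (0,1), (0,2), (0,3)}; {(0,0), (0,2), (1,0), (1,2)}; {(0,0), (0,2), (1,1), (1,3)}.
So G has 3 subgroups of order 4.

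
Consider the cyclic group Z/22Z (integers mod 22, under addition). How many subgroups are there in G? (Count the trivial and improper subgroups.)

4

A cyclic group of order 22 has exactly one subgroup for each divisor of 22.
Divisors of 22: 1, 2, 11, 22.
So Z/22Z has 4 subgroups.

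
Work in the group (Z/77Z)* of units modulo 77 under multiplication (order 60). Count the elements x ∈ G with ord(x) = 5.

The elements of order 5 are: 15, 36, 64, 71.
That's 4.

4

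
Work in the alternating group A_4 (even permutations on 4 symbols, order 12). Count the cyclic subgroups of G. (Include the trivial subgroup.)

8

A cyclic subgroup of order d is generated by each of its φ(d) elements of order d, so the cyclic subgroups of order d number (#elements of order d)/φ(d).
Cyclic subgroups by order — order 1: 1; order 2: 3; order 3: 4.
Total: 8.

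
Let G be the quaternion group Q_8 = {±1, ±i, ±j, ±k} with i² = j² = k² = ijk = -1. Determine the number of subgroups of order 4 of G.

3

|G| = 8 and 4 | 8, so subgroups of order 4 are possible by Lagrange.
The subgroups of order 4 are: {1, -1, i, -i}; {1, -1, j, -j}; {1, -1, k, -k}.
So G has 3 subgroups of order 4.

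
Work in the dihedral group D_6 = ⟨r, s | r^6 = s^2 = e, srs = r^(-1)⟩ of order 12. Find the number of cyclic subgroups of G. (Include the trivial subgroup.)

Each element a generates a cyclic subgroup ⟨a⟩; distinct elements may generate the same one (a cyclic group of order d has φ(d) generators).
Cyclic subgroups by order — order 1: 1; order 2: 7; order 3: 1; order 6: 1.
Total: 10.

10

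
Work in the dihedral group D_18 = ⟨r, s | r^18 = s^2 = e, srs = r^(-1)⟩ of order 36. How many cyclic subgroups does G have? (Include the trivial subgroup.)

Group the elements of G by the cyclic subgroup they generate; each cyclic subgroup of order d accounts for φ(d) elements.
Cyclic subgroups by order — order 1: 1; order 2: 19; order 3: 1; order 6: 1; order 9: 1; order 18: 1.
Total: 24.

24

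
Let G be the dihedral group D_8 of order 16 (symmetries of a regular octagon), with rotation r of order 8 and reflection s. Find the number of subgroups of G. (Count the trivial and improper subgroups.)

|G| = 16, so by Lagrange every subgroup order divides 16. Divisors: 1, 2, 4, 8, 16.
Subgroups by order — order 1: 1; order 2: 9; order 4: 5; order 8: 3; order 16: 1.
Total: 1 + 9 + 5 + 3 + 1 = 19.

19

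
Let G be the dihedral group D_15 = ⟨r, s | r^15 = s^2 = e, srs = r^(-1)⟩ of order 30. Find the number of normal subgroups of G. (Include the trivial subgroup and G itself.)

5

G has 28 subgroups. Checking conjugation-invariance by order — order 1: 1/1 normal; order 2: 0/15 normal; order 3: 1/1 normal; order 5: 1/1 normal; order 6: 0/5 normal; order 10: 0/3 normal; order 15: 1/1 normal; order 30: 1/1 normal.
Total normal subgroups: 5.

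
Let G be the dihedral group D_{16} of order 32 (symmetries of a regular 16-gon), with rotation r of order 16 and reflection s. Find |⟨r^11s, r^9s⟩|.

|⟨r^11s⟩| = 2 and |⟨r^9s⟩| = 2, so |H| is a multiple of lcm(2, 2) = 2 and divides |G| = 32.
Closing under the operation: H = {e, r^2, r^4, r^6, r^8, r^10, r^12, r^14, rs, r^3s, r^5s, r^7s, r^9s, r^11s, r^13s, r^15s}, so |H| = 16.

16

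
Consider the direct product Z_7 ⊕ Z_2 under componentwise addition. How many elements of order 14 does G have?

6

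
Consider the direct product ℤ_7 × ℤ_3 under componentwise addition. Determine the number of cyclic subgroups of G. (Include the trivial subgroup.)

4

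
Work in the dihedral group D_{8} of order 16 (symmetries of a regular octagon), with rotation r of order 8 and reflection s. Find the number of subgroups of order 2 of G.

9

|G| = 16 and 2 | 16, so subgroups of order 2 are possible by Lagrange.
The subgroups of order 2 are: {e, r^2s}; {e, r^3s}; {e, r^4}; {e, r^4s}; … (9 in all).
So G has 9 subgroups of order 2.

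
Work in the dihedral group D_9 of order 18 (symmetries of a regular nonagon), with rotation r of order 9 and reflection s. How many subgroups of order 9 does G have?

1

|G| = 18 and 9 | 18, so subgroups of order 9 are possible by Lagrange.
The subgroups of order 9 are: {e, r, r^2, r^3, r^4, r^5, r^6, r^7, r^8}.
So G has 1 subgroup of order 9.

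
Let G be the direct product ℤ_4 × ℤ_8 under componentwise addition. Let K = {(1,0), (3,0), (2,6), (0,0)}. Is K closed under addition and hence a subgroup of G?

(2,6) ∈ K but its inverse (2,2) ∉ K, so K is not a subgroup.

No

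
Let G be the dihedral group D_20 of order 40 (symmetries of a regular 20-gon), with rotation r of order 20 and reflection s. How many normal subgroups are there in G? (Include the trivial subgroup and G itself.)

9

G has 48 subgroups. Checking conjugation-invariance by order — order 1: 1/1 normal; order 2: 1/21 normal; order 4: 1/11 normal; order 5: 1/1 normal; order 8: 0/5 normal; order 10: 1/5 normal; order 20: 3/3 normal; order 40: 1/1 normal.
Total normal subgroups: 9.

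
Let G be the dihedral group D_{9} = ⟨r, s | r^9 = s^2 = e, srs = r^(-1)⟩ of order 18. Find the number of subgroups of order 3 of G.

1

|G| = 18 and 3 | 18, so subgroups of order 3 are possible by Lagrange.
The subgroups of order 3 are: {e, r^3, r^6}.
So G has 1 subgroup of order 3.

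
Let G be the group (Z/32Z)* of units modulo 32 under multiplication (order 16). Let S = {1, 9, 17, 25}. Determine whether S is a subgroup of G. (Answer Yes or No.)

|S| = 4 divides |G| = 16, consistent with Lagrange.
S contains the identity, every element's inverse is in S, and S is closed under ·: it is a subgroup.
In fact S = ⟨25⟩.

Yes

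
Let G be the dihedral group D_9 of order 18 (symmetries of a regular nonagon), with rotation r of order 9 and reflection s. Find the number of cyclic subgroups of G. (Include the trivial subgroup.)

12

Group the elements of G by the cyclic subgroup they generate; each cyclic subgroup of order d accounts for φ(d) elements.
Cyclic subgroups by order — order 1: 1; order 2: 9; order 3: 1; order 9: 1.
Total: 12.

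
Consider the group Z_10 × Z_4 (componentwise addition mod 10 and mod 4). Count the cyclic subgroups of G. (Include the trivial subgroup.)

12

Group the elements of G by the cyclic subgroup they generate; each cyclic subgroup of order d accounts for φ(d) elements.
Cyclic subgroups by order — order 1: 1; order 2: 3; order 4: 2; order 5: 1; order 10: 3; order 20: 2.
Total: 12.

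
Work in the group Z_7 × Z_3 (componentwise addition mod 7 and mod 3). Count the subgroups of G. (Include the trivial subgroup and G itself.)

|G| = 21, so by Lagrange every subgroup order divides 21. Divisors: 1, 3, 7, 21.
Subgroups by order — order 1: 1; order 3: 1; order 7: 1; order 21: 1.
Total: 1 + 1 + 1 + 1 = 4.

4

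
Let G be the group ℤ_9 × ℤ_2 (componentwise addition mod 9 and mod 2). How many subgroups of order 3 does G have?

1

|G| = 18 and 3 | 18, so subgroups of order 3 are possible by Lagrange.
The subgroups of order 3 are: {(0,0), (3,0), (6,0)}.
So G has 1 subgroup of order 3.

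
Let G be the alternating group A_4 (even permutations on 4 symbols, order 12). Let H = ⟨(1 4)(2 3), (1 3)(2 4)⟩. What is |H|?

|⟨(1 4)(2 3)⟩| = 2 and |⟨(1 3)(2 4)⟩| = 2, so |H| is a multiple of lcm(2, 2) = 2 and divides |G| = 12.
Closing under the operation: H = {e, (1 2)(3 4), (1 3)(2 4), (1 4)(2 3)}, so |H| = 4.

4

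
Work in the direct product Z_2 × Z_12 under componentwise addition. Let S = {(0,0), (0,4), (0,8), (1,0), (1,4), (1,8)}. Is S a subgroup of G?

Yes

|S| = 6 divides |G| = 24, consistent with Lagrange.
S contains the identity, every element's inverse is in S, and S is closed under +: it is a subgroup.
In fact S = ⟨(1,8)⟩.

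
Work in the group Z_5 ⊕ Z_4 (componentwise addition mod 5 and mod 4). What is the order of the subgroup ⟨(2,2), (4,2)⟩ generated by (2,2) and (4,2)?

|⟨(2,2)⟩| = 10 and |⟨(4,2)⟩| = 10, so |H| is a multiple of lcm(10, 10) = 10 and divides |G| = 20.
Closing under the operation: H = {(0,0), (0,2), (1,0), (1,2), (2,0), (2,2), (3,0), (3,2), (4,0), (4,2)}, so |H| = 10.

10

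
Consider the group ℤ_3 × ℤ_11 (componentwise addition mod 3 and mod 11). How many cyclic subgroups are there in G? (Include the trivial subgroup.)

Group the elements of G by the cyclic subgroup they generate; each cyclic subgroup of order d accounts for φ(d) elements.
Cyclic subgroups by order — order 1: 1; order 3: 1; order 11: 1; order 33: 1.
Total: 4.

4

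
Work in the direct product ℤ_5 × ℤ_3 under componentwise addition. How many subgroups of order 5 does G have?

1

|G| = 15 and 5 | 15, so subgroups of order 5 are possible by Lagrange.
The subgroups of order 5 are: {(0,0), (1,0), (2,0), (3,0), (4,0)}.
So G has 1 subgroup of order 5.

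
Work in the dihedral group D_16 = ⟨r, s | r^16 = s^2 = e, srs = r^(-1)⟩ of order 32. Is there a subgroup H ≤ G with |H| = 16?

16 | 32. A subgroup of order 16 is {e, r, r^2, r^3, r^4, r^5, r^6, r^7, r^8, r^9, r^10, r^11, r^12, r^13, r^14, r^15}.

Yes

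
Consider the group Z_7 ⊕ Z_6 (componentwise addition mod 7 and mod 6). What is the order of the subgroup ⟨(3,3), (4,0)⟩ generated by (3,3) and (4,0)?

|⟨(3,3)⟩| = 14 and |⟨(4,0)⟩| = 7, so |H| is a multiple of lcm(14, 7) = 14 and divides |G| = 42.
Closing under the operation: H = {(0,0), (0,3), (1,0), (1,3), (2,0), (2,3), (3,0), (3,3), (4,0), (4,3), (5,0), (5,3), (6,0), (6,3)}, so |H| = 14.

14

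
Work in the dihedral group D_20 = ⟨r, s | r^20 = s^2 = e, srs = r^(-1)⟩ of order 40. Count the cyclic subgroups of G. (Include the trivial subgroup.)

Group the elements of G by the cyclic subgroup they generate; each cyclic subgroup of order d accounts for φ(d) elements.
Cyclic subgroups by order — order 1: 1; order 2: 21; order 4: 1; order 5: 1; order 10: 1; order 20: 1.
Total: 26.

26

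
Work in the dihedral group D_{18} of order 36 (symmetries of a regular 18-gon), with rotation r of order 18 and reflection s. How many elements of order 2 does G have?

19

Enumerating element orders in G gives 19 elements of order 2.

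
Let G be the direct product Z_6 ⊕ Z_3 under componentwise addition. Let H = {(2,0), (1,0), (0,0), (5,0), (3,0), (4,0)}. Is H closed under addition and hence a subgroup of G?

Yes

|H| = 6 divides |G| = 18, consistent with Lagrange.
H contains the identity, every element's inverse is in H, and H is closed under +: it is a subgroup.
In fact H = ⟨(5,0)⟩.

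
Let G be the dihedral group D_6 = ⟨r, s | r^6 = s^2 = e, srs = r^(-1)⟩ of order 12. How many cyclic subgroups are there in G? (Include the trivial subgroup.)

10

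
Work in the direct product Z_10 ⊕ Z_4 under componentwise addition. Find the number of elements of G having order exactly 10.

12

An element (a,b) has order lcm(ord(a), ord(b)); count pairs with lcm equal to 10.
Enumerating gives 12 such elements.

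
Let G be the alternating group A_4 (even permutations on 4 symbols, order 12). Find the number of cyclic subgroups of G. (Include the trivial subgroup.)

8

A cyclic subgroup of order d is generated by each of its φ(d) elements of order d, so the cyclic subgroups of order d number (#elements of order d)/φ(d).
Cyclic subgroups by order — order 1: 1; order 2: 3; order 3: 4.
Total: 8.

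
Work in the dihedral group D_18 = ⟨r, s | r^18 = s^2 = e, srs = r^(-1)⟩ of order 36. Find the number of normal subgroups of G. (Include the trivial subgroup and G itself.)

9

G has 45 subgroups. Checking conjugation-invariance by order — order 1: 1/1 normal; order 2: 1/19 normal; order 3: 1/1 normal; order 4: 0/9 normal; order 6: 1/7 normal; order 9: 1/1 normal; order 12: 0/3 normal; order 18: 3/3 normal; order 36: 1/1 normal.
Total normal subgroups: 9.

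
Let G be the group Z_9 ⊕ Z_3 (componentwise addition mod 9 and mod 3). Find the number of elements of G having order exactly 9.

An element (a,b) has order lcm(ord(a), ord(b)); count pairs with lcm equal to 9.
Enumerating gives 18 such elements.

18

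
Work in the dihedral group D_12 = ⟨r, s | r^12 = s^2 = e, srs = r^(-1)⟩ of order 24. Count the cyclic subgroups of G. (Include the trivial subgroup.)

18

Group the elements of G by the cyclic subgroup they generate; each cyclic subgroup of order d accounts for φ(d) elements.
Cyclic subgroups by order — order 1: 1; order 2: 13; order 3: 1; order 4: 1; order 6: 1; order 12: 1.
Total: 18.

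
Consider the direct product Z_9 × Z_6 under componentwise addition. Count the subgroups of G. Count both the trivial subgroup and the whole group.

20

|G| = 54, so by Lagrange every subgroup order divides 54. Divisors: 1, 2, 3, 6, 9, 18, 27, 54.
Subgroups by order — order 1: 1; order 2: 1; order 3: 4; order 6: 4; order 9: 4; order 18: 4; order 27: 1; order 54: 1.
Total: 1 + 1 + 4 + 4 + 4 + 4 + 1 + 1 = 20.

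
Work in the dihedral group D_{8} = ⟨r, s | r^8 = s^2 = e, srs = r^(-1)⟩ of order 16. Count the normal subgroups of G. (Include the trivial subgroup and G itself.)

7

G has 19 subgroups. Checking conjugation-invariance by order — order 1: 1/1 normal; order 2: 1/9 normal; order 4: 1/5 normal; order 8: 3/3 normal; order 16: 1/1 normal.
Total normal subgroups: 7.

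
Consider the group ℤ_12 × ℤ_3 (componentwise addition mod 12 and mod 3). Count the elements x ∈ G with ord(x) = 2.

1

An element (a,b) has order lcm(ord(a), ord(b)); count pairs with lcm equal to 2.
Enumerating gives 1 such elements.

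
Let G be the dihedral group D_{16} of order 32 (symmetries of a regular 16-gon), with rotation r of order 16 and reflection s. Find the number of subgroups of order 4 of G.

9

|G| = 32 and 4 | 32, so subgroups of order 4 are possible by Lagrange.
The subgroups of order 4 are: {e, r^8, r^2s, r^10s}; {e, r^8, r^3s, r^11s}; {e, r^4, r^8, r^12}; {e, r^8, r^4s, r^12s}; … (9 in all).
So G has 9 subgroups of order 4.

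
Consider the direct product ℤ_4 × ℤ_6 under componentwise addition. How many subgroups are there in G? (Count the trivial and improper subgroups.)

|G| = 24, so by Lagrange every subgroup order divides 24. Divisors: 1, 2, 3, 4, 6, 8, 12, 24.
Subgroups by order — order 1: 1; order 2: 3; order 3: 1; order 4: 3; order 6: 3; order 8: 1; order 12: 3; order 24: 1.
Total: 1 + 3 + 1 + 3 + 3 + 1 + 3 + 1 = 16.

16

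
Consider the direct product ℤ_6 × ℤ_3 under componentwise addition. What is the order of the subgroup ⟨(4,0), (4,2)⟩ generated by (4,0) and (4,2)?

|⟨(4,0)⟩| = 3 and |⟨(4,2)⟩| = 3, so |H| is a multiple of lcm(3, 3) = 3 and divides |G| = 18.
Closing under the operation: H = {(0,0), (0,1), (0,2), (2,0), (2,1), (2,2), (4,0), (4,1), (4,2)}, so |H| = 9.

9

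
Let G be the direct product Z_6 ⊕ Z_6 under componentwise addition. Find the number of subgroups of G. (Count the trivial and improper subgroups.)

30

|G| = 36, so by Lagrange every subgroup order divides 36. Divisors: 1, 2, 3, 4, 6, 9, 12, 18, 36.
Subgroups by order — order 1: 1; order 2: 3; order 3: 4; order 4: 1; order 6: 12; order 9: 1; order 12: 4; order 18: 3; order 36: 1.
Total: 1 + 3 + 4 + 1 + 12 + 1 + 4 + 3 + 1 = 30.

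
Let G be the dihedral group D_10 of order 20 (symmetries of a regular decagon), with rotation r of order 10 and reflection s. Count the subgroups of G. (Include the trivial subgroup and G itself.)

22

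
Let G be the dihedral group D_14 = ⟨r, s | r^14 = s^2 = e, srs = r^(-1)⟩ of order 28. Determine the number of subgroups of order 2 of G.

|G| = 28 and 2 | 28, so subgroups of order 2 are possible by Lagrange.
The subgroups of order 2 are: {e, r^10s}; {e, r^11s}; {e, r^12s}; {e, r^13s}; … (15 in all).
So G has 15 subgroups of order 2.

15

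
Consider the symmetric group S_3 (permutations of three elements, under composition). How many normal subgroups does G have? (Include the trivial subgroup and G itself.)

3

G has 6 subgroups. Checking conjugation-invariance by order — order 1: 1/1 normal; order 2: 0/3 normal; order 3: 1/1 normal; order 6: 1/1 normal.
Total normal subgroups: 3.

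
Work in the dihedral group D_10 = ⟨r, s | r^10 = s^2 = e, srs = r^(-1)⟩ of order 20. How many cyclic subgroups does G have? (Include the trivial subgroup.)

Each element a generates a cyclic subgroup ⟨a⟩; distinct elements may generate the same one (a cyclic group of order d has φ(d) generators).
Cyclic subgroups by order — order 1: 1; order 2: 11; order 5: 1; order 10: 1.
Total: 14.

14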